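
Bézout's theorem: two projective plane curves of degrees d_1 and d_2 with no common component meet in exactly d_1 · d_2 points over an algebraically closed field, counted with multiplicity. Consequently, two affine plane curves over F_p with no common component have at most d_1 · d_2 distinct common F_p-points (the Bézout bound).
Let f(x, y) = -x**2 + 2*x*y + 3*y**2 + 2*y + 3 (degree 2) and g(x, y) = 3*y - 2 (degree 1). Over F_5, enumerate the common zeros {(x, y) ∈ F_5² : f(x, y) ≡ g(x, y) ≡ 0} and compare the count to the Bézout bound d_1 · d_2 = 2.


Common zeros: {(4, 4)}; count = 1; Bézout bound = 2.

deg(f) = 2, deg(g) = 1, so Bézout bound = 2.
Scan x ∈ F_5. For each x, list the y ∈ F_5 with f(x, y) ≡ 0 and those with g(x, y) ≡ 0 (mod 5); the common zeros in that column are the intersection.
  x = 0: f ≡ 0 at y ∈ ∅; g ≡ 0 at y ∈ {4}; common: ∅.
  x = 1: f ≡ 0 at y ∈ ∅; g ≡ 0 at y ∈ {4}; common: ∅.
  x = 2: f ≡ 0 at y ∈ ∅; g ≡ 0 at y ∈ {4}; common: ∅.
  x = 3: f ≡ 0 at y ∈ {1, 3}; g ≡ 0 at y ∈ {4}; common: ∅.
  x = 4: f ≡ 0 at y ∈ {1, 4}; g ≡ 0 at y ∈ {4}; common: {4}.
Collecting: common zeros = {(4, 4)}, so the count is 1.
Comparison with the Bézout bound: 1 ≤ 2 = deg(f)·deg(g), as expected for curves with no common component (the affine F_5-count falls short of the bound because intersections may lie at infinity, over extension fields, or carry multiplicity).


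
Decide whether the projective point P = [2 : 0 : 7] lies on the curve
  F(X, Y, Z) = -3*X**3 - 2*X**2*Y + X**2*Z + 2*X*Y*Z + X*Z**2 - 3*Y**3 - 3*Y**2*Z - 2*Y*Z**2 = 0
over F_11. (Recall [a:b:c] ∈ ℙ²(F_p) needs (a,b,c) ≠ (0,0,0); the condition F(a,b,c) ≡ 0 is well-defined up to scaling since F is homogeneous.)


F(2,0,7) ≡ 3 (mod 11); P is NOT on the curve.

Evaluate F(2, 0, 7) term-by-term (mod 11).
  -3*X**3 ↦ -3·8·1·1 = -24
  -2*X**2*Y ↦ -2·4·0·1 = 0
  X**2*Z ↦ 1·4·1·7 = 28
  2*X*Y*Z ↦ 2·2·0·7 = 0
  X*Z**2 ↦ 1·2·1·49 = 98
  -3*Y**3 ↦ -3·1·0·1 = 0
  -3*Y**2*Z ↦ -3·1·0·7 = 0
  -2*Y*Z**2 ↦ -2·1·0·49 = 0
Sum: F(2, 0, 7) = (-24) + (0) + (28) + (0) + (98) + (0) + (0) + (0) = 102.
Reducing mod 11: 102 ≡ 3 (mod 11).
Since F(a, b, c) ≡ 3 ≠ 0 (mod 11), P does NOT lie on the curve.


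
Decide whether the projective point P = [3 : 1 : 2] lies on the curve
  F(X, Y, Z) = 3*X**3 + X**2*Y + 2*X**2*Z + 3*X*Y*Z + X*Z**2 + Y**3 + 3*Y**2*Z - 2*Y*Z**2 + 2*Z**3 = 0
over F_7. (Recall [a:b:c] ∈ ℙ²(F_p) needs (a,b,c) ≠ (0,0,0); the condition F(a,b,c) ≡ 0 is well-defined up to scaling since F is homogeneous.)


F(3,1,2) ≡ 3 (mod 7); P is NOT on the curve.

Evaluate F(3, 1, 2) term-by-term (mod 7).
  3*X**3 ↦ 3·27·1·1 = 81
  X**2*Y ↦ 1·9·1·1 = 9
  2*X**2*Z ↦ 2·9·1·2 = 36
  3*X*Y*Z ↦ 3·3·1·2 = 18
  X*Z**2 ↦ 1·3·1·4 = 12
  Y**3 ↦ 1·1·1·1 = 1
  3*Y**2*Z ↦ 3·1·1·2 = 6
  -2*Y*Z**2 ↦ -2·1·1·4 = -8
  2*Z**3 ↦ 2·1·1·8 = 16
Sum: F(3, 1, 2) = (81) + (9) + (36) + (18) + (12) + (1) + (6) + (-8) + (16) = 171.
Reducing mod 7: 171 ≡ 3 (mod 7).
Since F(a, b, c) ≡ 3 ≠ 0 (mod 7), P does NOT lie on the curve.


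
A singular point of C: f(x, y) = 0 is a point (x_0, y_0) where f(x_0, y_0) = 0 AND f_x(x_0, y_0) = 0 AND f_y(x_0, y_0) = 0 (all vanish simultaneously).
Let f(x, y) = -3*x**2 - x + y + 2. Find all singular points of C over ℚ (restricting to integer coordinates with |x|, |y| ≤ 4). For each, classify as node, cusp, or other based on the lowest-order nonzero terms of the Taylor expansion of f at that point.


No singular points in the scanned grid; C is smooth there.

Compute partial derivatives:
  f_x = -6*x - 1.
  f_y = 1.
f_y = 1 is a nonzero constant, so f_y never vanishes: no point (x, y) can satisfy f = f_x = f_y = 0. In particular no (x, y) ∈ {−4, ..., 4}² is singular; the curve is smooth.


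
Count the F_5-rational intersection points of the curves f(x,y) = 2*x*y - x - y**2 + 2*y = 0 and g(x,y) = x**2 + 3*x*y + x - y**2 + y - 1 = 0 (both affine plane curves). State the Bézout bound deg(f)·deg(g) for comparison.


Common zeros: {(4, 4)}; count = 1; Bézout bound = 4.

deg(f) = 2, deg(g) = 2, so Bézout bound = 4.
Scan x ∈ F_5. For each x, list the y ∈ F_5 with f(x, y) ≡ 0 and those with g(x, y) ≡ 0 (mod 5); the common zeros in that column are the intersection.
  x = 0: f ≡ 0 at y ∈ {0, 2}; g ≡ 0 at y ∈ ∅; common: ∅.
  x = 1: f ≡ 0 at y ∈ ∅; g ≡ 0 at y ∈ {2}; common: ∅.
  x = 2: f ≡ 0 at y ∈ ∅; g ≡ 0 at y ∈ {0, 2}; common: ∅.
  x = 3: f ≡ 0 at y ∈ ∅; g ≡ 0 at y ∈ {1, 4}; common: ∅.
  x = 4: f ≡ 0 at y ∈ {1, 4}; g ≡ 0 at y ∈ {4}; common: {4}.
Collecting: common zeros = {(4, 4)}, so the count is 1.
Comparison with the Bézout bound: 1 ≤ 4 = deg(f)·deg(g), as expected for curves with no common component (the affine F_5-count falls short of the bound because intersections may lie at infinity, over extension fields, or carry multiplicity).


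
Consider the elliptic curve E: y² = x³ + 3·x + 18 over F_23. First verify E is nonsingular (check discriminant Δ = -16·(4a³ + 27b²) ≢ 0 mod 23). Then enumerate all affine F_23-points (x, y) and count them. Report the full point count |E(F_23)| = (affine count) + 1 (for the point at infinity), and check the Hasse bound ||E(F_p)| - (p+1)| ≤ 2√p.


Affine points = {(0, 8), (0, 15), (2, 3), (2, 20), (3, 10), (3, 13), (4, 5), (4, 18), (8, 5), (8, 18), (10, 6), (10, 17), (11, 5), (11, 18), (13, 0), (18, 4), (18, 19), (21, 2), (21, 21)}; affine count = 19; |E(F_23)| = 20.

Discriminant check: Δ ∝ 4a³ + 27b² = 4·3³ + 27·18² = 4·27 + 27·324 ≡ 1 (mod 23). Nonzero ⇒ E is nonsingular.
For each x ∈ F_23, compute rhs = x³ + 3·x + 18 mod 23, then count y ∈ F_23 with y² ≡ rhs.
  x = 0: rhs = 18, matching y values: 8, 15 (2 points).
  x = 1: rhs = 22, matching y values: none (0 points).
  x = 2: rhs = 9, matching y values: 3, 20 (2 points).
  x = 3: rhs = 8, matching y values: 10, 13 (2 points).
  x = 4: rhs = 2, matching y values: 5, 18 (2 points).
  x = 5: rhs = 20, matching y values: none (0 points).
  x = 6: rhs = 22, matching y values: none (0 points).
  x = 7: rhs = 14, matching y values: none (0 points).
  x = 8: rhs = 2, matching y values: 5, 18 (2 points).
  x = 9: rhs = 15, matching y values: none (0 points).
  x = 10: rhs = 13, matching y values: 6, 17 (2 points).
  x = 11: rhs = 2, matching y values: 5, 18 (2 points).
  x = 12: rhs = 11, matching y values: none (0 points).
  x = 13: rhs = 0, matching y values: 0 (1 points).
  x = 14: rhs = 21, matching y values: none (0 points).
  x = 15: rhs = 11, matching y values: none (0 points).
  x = 16: rhs = 22, matching y values: none (0 points).
  x = 17: rhs = 14, matching y values: none (0 points).
  x = 18: rhs = 16, matching y values: 4, 19 (2 points).
  x = 19: rhs = 11, matching y values: none (0 points).
  x = 20: rhs = 5, matching y values: none (0 points).
  x = 21: rhs = 4, matching y values: 2, 21 (2 points).
  x = 22: rhs = 14, matching y values: none (0 points).
Total affine count: 19.
Full point count |E(F_23)| = 19 + 1 = 20.
Hasse bound: |20 − (23+1)| = |-4| = 4 ≤ 2√23 ≈ 9.5917 ✓.


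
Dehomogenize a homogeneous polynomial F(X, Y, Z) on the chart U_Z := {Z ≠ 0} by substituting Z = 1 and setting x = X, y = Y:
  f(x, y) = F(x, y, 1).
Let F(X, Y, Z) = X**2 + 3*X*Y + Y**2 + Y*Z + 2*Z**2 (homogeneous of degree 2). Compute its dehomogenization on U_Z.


f(x, y) = x**2 + 3*x*y + y**2 + y + 2

On U_Z we set Z = 1. Each monomial c·X^i·Y^j·Z^k in F becomes c·x^i·y^j·1^k = c·x^i·y^j.
Substituting Z = 1: F(X, Y, 1) = x**2 + 3*x*y + y**2 + y + 2.
Note: deg(f) ≤ deg(F) = 2; strict inequality happens when F is divisible by Z (lost terms).


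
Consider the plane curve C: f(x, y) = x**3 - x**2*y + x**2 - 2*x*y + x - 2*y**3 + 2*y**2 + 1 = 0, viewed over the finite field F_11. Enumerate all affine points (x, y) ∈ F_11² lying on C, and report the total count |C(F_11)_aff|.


Affine F_11-points: {(1, 6), (1, 7), (1, 10), (2, 9), (4, 7), (5, 1), (7, 9), (10, 0), (10, 3), (10, 9)}; count = 10.

For each of the 121 pairs (x, y) ∈ F_11², evaluate f(x, y) mod 11. Record the zeros.
  x = 0: [0↦1, 1↦1, 2↦4, 3↦9, 4↦4, 5↦10, 6↦4, 7↦7, 8↦7, 9↦3, 10↦5]  zeros at y ∈ ∅
  x = 1: [0↦4, 1↦1, 2↦1, 3↦3, 4↦6, 5↦9, 6↦0, 7↦0, 8↦8, 9↦1, 10↦0]  zeros at y ∈ {6, 7, 10}
  x = 2: [0↦4, 1↦7, 2↦2, 3↦10, 4↦8, 5↦6, 6↦3, 7↦9, 8↦1, 9↦0, 10↦5]  zeros at y ∈ {9}
  x = 3: [0↦7, 1↦3, 2↦2, 3↦3, 4↦5, 5↦7, 6↦8, 7↦7, 8↦3, 9↦6, 10↦4]  zeros at y ∈ ∅
  x = 4: [0↦8, 1↦6, 2↦7, 3↦10, 4↦3, 5↦7, 6↦10, 7↦0, 8↦9, 9↦3, 10↦3]  zeros at y ∈ {7}
  x = 5: [0↦2, 1↦0, 2↦1, 3↦4, 4↦8, 5↦1, 6↦4, 7↦5, 8↦3, 9↦8, 10↦8]  zeros at y ∈ {1}
  x = 6: [0↦6, 1↦2, 2↦1, 3↦2, 4↦4, 5↦6, 6↦7, 7↦6, 8↦2, 9↦5, 10↦3]  zeros at y ∈ ∅
  x = 7: [0↦4, 1↦7, 2↦2, 3↦10, 4↦8, 5↦6, 6↦3, 7↦9, 8↦1, 9↦0, 10↦5]  zeros at y ∈ {9}
  x = 8: [0↦2, 1↦10, 2↦10, 3↦1, 4↦4, 5↦7, 6↦9, 7↦9, 8↦6, 9↦10, 10↦9]  zeros at y ∈ ∅
  x = 9: [0↦6, 1↦6, 2↦9, 3↦3, 4↦9, 5↦4, 6↦9, 7↦1, 8↦1, 9↦8, 10↦10]  zeros at y ∈ ∅
  x = 10: [0↦0, 1↦1, 2↦5, 3↦0, 4↦7, 5↦3, 6↦9, 7↦2, 8↦3, 9↦0, 10↦3]  zeros at y ∈ {0, 3, 9}
Collecting zeros: affine points = {(1, 6), (1, 7), (1, 10), (2, 9), (4, 7), (5, 1), (7, 9), (10, 0), (10, 3), (10, 9)}.
Total count |C(F_11)_aff| = 10.


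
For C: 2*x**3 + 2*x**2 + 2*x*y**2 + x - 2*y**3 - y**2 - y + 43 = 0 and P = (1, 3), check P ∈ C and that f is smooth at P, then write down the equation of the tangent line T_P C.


Tangent line at P: 29*x - 49*y + 118 = 0.

Step 1: f(1, 3) = 0, so P lies on C.
Step 2: partial derivatives
  f_x(x, y) = 6*x**2 + 4*x + 2*y**2 + 1, f_y(x, y) = 4*x*y - 6*y**2 - 2*y - 1.
  f_x(P) = 29, f_y(P) = -49 (gradient nonzero, so P is smooth).
Step 3: tangent line at P: 29·(x − 1) + -49·(y − 3) = 0.
Expanding: 29*x - 49*y + 118 = 0.


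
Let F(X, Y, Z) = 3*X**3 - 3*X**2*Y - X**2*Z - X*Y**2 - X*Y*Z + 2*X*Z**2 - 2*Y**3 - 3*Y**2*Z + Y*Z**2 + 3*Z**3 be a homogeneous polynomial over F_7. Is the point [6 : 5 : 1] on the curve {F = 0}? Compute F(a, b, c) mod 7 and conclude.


F(6,5,1) ≡ 0 (mod 7); P is on the curve.

Evaluate F(6, 5, 1) term-by-term (mod 7).
  3*X**3 ↦ 3·216·1·1 = 648
  -3*X**2*Y ↦ -3·36·5·1 = -540
  -X**2*Z ↦ -1·36·1·1 = -36
  -X*Y**2 ↦ -1·6·25·1 = -150
  -X*Y*Z ↦ -1·6·5·1 = -30
  2*X*Z**2 ↦ 2·6·1·1 = 12
  -2*Y**3 ↦ -2·1·125·1 = -250
  -3*Y**2*Z ↦ -3·1·25·1 = -75
  Y*Z**2 ↦ 1·1·5·1 = 5
  3*Z**3 ↦ 3·1·1·1 = 3
Sum: F(6, 5, 1) = (648) + (-540) + (-36) + (-150) + (-30) + (12) + (-250) + (-75) + (5) + (3) = -413.
Reducing mod 7: -413 ≡ 0 (mod 7).
Since F(a, b, c) ≡ 0 (mod 7), P lies on the curve.


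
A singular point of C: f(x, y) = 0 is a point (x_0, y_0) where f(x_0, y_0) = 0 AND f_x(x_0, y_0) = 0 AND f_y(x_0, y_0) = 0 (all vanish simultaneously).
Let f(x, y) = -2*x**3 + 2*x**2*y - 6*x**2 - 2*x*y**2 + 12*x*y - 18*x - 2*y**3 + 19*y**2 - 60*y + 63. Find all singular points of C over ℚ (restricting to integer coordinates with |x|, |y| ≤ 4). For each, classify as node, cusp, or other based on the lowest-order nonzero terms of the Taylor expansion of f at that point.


Singular points: {(0, 3)}; classification: cusp.

Compute partial derivatives:
  f_x = -6*x**2 + 4*x*y - 12*x - 2*y**2 + 12*y - 18.
  f_y = 2*x**2 - 4*x*y + 12*x - 6*y**2 + 38*y - 60.
Scan x_0 ∈ {−4, ..., 4}. For each x_0, f_y(x_0, y) is a polynomial in y; find its integer roots y ∈ {−4, ..., 4}, then test f_x and f at those candidates.
  x = -4: f_y(-4, y) = -6*y**2 + 54*y - 76; no integer root y with |y| ≤ 4.
  x = -3: f_y(-3, y) = -6*y**2 + 50*y - 78; no integer root y with |y| ≤ 4.
  x = -2: f_y(-2, y) = -6*y**2 + 46*y - 76; no integer root y with |y| ≤ 4.
  x = -1: f_y(-1, y) = -6*y**2 + 42*y - 70; no integer root y with |y| ≤ 4.
  x = 0: f_y(0, y) = -6*y**2 + 38*y - 60; vanishes at y ∈ {3}. (0, 3): f_x = 0, f = 0 — SINGULAR.
  x = 1: f_y(1, y) = -6*y**2 + 34*y - 46; no integer root y with |y| ≤ 4.
  x = 2: f_y(2, y) = -6*y**2 + 30*y - 28; no integer root y with |y| ≤ 4.
  x = 3: f_y(3, y) = -6*y**2 + 26*y - 6; no integer root y with |y| ≤ 4.
  x = 4: f_y(4, y) = -6*y**2 + 22*y + 20; no integer root y with |y| ≤ 4.
Only singular point on the grid: (0, 3).
Classify: substitute x = 0 + u, y = 3 + v and expand: f = -2*u**3 + 2*u**2*v - 2*u*v**2 - 2*v**3 + v**2.
No constant or linear terms (consistent with a singular point). Quadratic part: v**2. Cubic part: -2*u**3 + 2*u**2*v - 2*u*v**2 - 2*v**3.
The quadratic part v**2 is a perfect square, so there is a single (double) tangent line v = 0, i.e. y = 3. Restricting the cubic part to that line (v = 0) leaves -2*u**3 ≠ 0, so f is not divisible by v and the branch is v² ≈ 2*u**3 to lowest order — this is a cusp.
Classification: cusp.


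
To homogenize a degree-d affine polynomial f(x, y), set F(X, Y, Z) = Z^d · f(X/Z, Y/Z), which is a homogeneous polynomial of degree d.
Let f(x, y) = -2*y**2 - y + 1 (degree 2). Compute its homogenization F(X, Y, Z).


F(X, Y, Z) = -2*Y**2 - Y*Z + Z**2

deg(f) = 2.
Substitute x = X/Z, y = Y/Z into f, then multiply by Z^2.
  monomial -2·x^0·y^2 ↦ -2·X^0·Y^2·Z^0.
  monomial -1·x^0·y^1 ↦ -1·X^0·Y^1·Z^1.
  monomial 1·x^0·y^0 ↦ 1·X^0·Y^0·Z^2.
Collecting: F(X, Y, Z) = -2*Y**2 - Y*Z + Z**2.


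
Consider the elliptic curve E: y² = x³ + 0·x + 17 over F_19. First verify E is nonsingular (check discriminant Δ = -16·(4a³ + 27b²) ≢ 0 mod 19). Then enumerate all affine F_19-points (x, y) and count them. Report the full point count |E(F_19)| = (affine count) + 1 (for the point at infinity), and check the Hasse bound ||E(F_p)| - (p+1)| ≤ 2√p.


Affine points = {(0, 6), (0, 13), (2, 5), (2, 14), (3, 5), (3, 14), (4, 9), (4, 10), (5, 3), (5, 16), (6, 9), (6, 10), (8, 4), (8, 15), (9, 9), (9, 10), (12, 4), (12, 15), (14, 5), (14, 14), (16, 3), (16, 16), (17, 3), (17, 16), (18, 4), (18, 15)}; affine count = 26; |E(F_19)| = 27.

Discriminant check: Δ ∝ 4a³ + 27b² = 4·0³ + 27·17² = 4·0 + 27·289 ≡ 13 (mod 19). Nonzero ⇒ E is nonsingular.
For each x ∈ F_19, compute rhs = x³ + 0·x + 17 mod 19, then count y ∈ F_19 with y² ≡ rhs.
  x = 0: rhs = 17, matching y values: 6, 13 (2 points).
  x = 1: rhs = 18, matching y values: none (0 points).
  x = 2: rhs = 6, matching y values: 5, 14 (2 points).
  x = 3: rhs = 6, matching y values: 5, 14 (2 points).
  x = 4: rhs = 5, matching y values: 9, 10 (2 points).
  x = 5: rhs = 9, matching y values: 3, 16 (2 points).
  x = 6: rhs = 5, matching y values: 9, 10 (2 points).
  x = 7: rhs = 18, matching y values: none (0 points).
  x = 8: rhs = 16, matching y values: 4, 15 (2 points).
  x = 9: rhs = 5, matching y values: 9, 10 (2 points).
  x = 10: rhs = 10, matching y values: none (0 points).
  x = 11: rhs = 18, matching y values: none (0 points).
  x = 12: rhs = 16, matching y values: 4, 15 (2 points).
  x = 13: rhs = 10, matching y values: none (0 points).
  x = 14: rhs = 6, matching y values: 5, 14 (2 points).
  x = 15: rhs = 10, matching y values: none (0 points).
  x = 16: rhs = 9, matching y values: 3, 16 (2 points).
  x = 17: rhs = 9, matching y values: 3, 16 (2 points).
  x = 18: rhs = 16, matching y values: 4, 15 (2 points).
Total affine count: 26.
Full point count |E(F_19)| = 26 + 1 = 27.
Hasse bound: |27 − (19+1)| = |7| = 7 ≤ 2√19 ≈ 8.7178 ✓.


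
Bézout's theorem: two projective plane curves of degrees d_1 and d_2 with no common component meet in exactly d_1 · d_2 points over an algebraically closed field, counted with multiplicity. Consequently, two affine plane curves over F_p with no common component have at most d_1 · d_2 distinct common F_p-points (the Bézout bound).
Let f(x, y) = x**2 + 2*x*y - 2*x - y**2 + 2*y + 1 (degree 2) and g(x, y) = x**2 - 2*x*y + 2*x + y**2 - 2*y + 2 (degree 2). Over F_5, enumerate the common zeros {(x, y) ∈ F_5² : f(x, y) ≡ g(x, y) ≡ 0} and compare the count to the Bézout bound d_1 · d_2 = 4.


Common zeros: {(1, 0), (1, 4), (4, 2), (4, 3)}; count = 4; Bézout bound = 4.

deg(f) = 2, deg(g) = 2, so Bézout bound = 4.
Scan x ∈ F_5. For each x, list the y ∈ F_5 with f(x, y) ≡ 0 and those with g(x, y) ≡ 0 (mod 5); the common zeros in that column are the intersection.
  x = 0: f ≡ 0 at y ∈ ∅; g ≡ 0 at y ∈ {3, 4}; common: ∅.
  x = 1: f ≡ 0 at y ∈ {0, 4}; g ≡ 0 at y ∈ {0, 4}; common: {0, 4}.
  x = 2: f ≡ 0 at y ∈ {3}; g ≡ 0 at y ∈ {0, 1}; common: ∅.
  x = 3: f ≡ 0 at y ∈ {4}; g ≡ 0 at y ∈ {1, 2}; common: ∅.
  x = 4: f ≡ 0 at y ∈ {2, 3}; g ≡ 0 at y ∈ {2, 3}; common: {2, 3}.
Collecting: common zeros = {(1, 0), (1, 4), (4, 2), (4, 3)}, so the count is 4.
Comparison with the Bézout bound: 4 ≤ 4 = deg(f)·deg(g), as expected for curves with no common component (the bound is attained).


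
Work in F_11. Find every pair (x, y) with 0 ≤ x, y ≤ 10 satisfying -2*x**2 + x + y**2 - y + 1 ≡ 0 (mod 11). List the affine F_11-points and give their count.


Affine F_11-points: {(1, 0), (1, 1), (5, 0), (5, 1), (7, 2), (7, 10), (8, 5), (8, 7), (9, 5), (9, 7), (10, 2), (10, 10)}; count = 12.

For each of the 121 pairs (x, y) ∈ F_11², evaluate f(x, y) mod 11. Record the zeros.
  x = 0: [0↦1, 1↦1, 2↦3, 3↦7, 4↦2, 5↦10, 6↦9, 7↦10, 8↦2, 9↦7, 10↦3]  zeros at y ∈ ∅
  x = 1: [0↦0, 1↦0, 2↦2, 3↦6, 4↦1, 5↦9, 6↦8, 7↦9, 8↦1, 9↦6, 10↦2]  zeros at y ∈ {0, 1}
  x = 2: [0↦6, 1↦6, 2↦8, 3↦1, 4↦7, 5↦4, 6↦3, 7↦4, 8↦7, 9↦1, 10↦8]  zeros at y ∈ ∅
  x = 3: [0↦8, 1↦8, 2↦10, 3↦3, 4↦9, 5↦6, 6↦5, 7↦6, 8↦9, 9↦3, 10↦10]  zeros at y ∈ ∅
  x = 4: [0↦6, 1↦6, 2↦8, 3↦1, 4↦7, 5↦4, 6↦3, 7↦4, 8↦7, 9↦1, 10↦8]  zeros at y ∈ ∅
  x = 5: [0↦0, 1↦0, 2↦2, 3↦6, 4↦1, 5↦9, 6↦8, 7↦9, 8↦1, 9↦6, 10↦2]  zeros at y ∈ {0, 1}
  x = 6: [0↦1, 1↦1, 2↦3, 3↦7, 4↦2, 5↦10, 6↦9, 7↦10, 8↦2, 9↦7, 10↦3]  zeros at y ∈ ∅
  x = 7: [0↦9, 1↦9, 2↦0, 3↦4, 4↦10, 5↦7, 6↦6, 7↦7, 8↦10, 9↦4, 10↦0]  zeros at y ∈ {2, 10}
  x = 8: [0↦2, 1↦2, 2↦4, 3↦8, 4↦3, 5↦0, 6↦10, 7↦0, 8↦3, 9↦8, 10↦4]  zeros at y ∈ {5, 7}
  x = 9: [0↦2, 1↦2, 2↦4, 3↦8, 4↦3, 5↦0, 6↦10, 7↦0, 8↦3, 9↦8, 10↦4]  zeros at y ∈ {5, 7}
  x = 10: [0↦9, 1↦9, 2↦0, 3↦4, 4↦10, 5↦7, 6↦6, 7↦7, 8↦10, 9↦4, 10↦0]  zeros at y ∈ {2, 10}
Collecting zeros: affine points = {(1, 0), (1, 1), (5, 0), (5, 1), (7, 2), (7, 10), (8, 5), (8, 7), (9, 5), (9, 7), (10, 2), (10, 10)}.
Total count |C(F_11)_aff| = 12.


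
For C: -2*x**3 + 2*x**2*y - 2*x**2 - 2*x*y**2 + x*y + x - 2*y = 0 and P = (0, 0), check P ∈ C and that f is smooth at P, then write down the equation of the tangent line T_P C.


Tangent line at P: x - 2*y = 0.

Step 1: f(0, 0) = 0, so P lies on C.
Step 2: partial derivatives
  f_x(x, y) = -6*x**2 + 4*x*y - 4*x - 2*y**2 + y + 1, f_y(x, y) = 2*x**2 - 4*x*y + x - 2.
  f_x(P) = 1, f_y(P) = -2 (gradient nonzero, so P is smooth).
Step 3: tangent line at P: 1·(x − 0) + -2·(y − 0) = 0.
Expanding: x - 2*y = 0.


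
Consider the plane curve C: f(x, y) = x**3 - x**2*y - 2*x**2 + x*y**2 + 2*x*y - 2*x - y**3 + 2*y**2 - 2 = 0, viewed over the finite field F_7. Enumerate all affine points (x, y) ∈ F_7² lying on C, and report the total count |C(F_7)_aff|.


Affine F_7-points: {(0, 5), (3, 2), (3, 5), (4, 5), (5, 0), (6, 4)}; count = 6.

For each of the 49 pairs (x, y) ∈ F_7², evaluate f(x, y) mod 7. Record the zeros.
  x = 0: [0↦5, 1↦6, 2↦5, 3↦3, 4↦1, 5↦0, 6↦1]  zeros at y ∈ {5}
  x = 1: [0↦2, 1↦5, 2↦1, 3↦5, 4↦4, 5↦6, 6↦5]  zeros at y ∈ ∅
  x = 2: [0↦1, 1↦4, 2↦2, 3↦3, 4↦1, 5↦4, 6↦6]  zeros at y ∈ ∅
  x = 3: [0↦1, 1↦2, 2↦0, 3↦3, 4↦5, 5↦0, 6↦3]  zeros at y ∈ {2, 5}
  x = 4: [0↦1, 1↦5, 2↦1, 3↦4, 4↦1, 5↦0, 6↦2]  zeros at y ∈ {5}
  x = 5: [0↦0, 1↦5, 2↦4, 3↦5, 4↦2, 5↦3, 6↦2]  zeros at y ∈ {0}
  x = 6: [0↦4, 1↦1, 2↦1, 3↦5, 4↦0, 5↦1, 6↦2]  zeros at y ∈ {4}
Collecting zeros: affine points = {(0, 5), (3, 2), (3, 5), (4, 5), (5, 0), (6, 4)}.
Total count |C(F_7)_aff| = 6.


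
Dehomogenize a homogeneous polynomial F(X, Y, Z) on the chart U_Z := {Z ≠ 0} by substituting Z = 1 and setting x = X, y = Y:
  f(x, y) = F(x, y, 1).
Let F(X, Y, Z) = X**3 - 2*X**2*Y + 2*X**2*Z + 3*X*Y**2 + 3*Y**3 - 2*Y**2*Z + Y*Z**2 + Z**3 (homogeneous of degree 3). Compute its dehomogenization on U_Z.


f(x, y) = x**3 - 2*x**2*y + 2*x**2 + 3*x*y**2 + 3*y**3 - 2*y**2 + y + 1

On U_Z we set Z = 1. Each monomial c·X^i·Y^j·Z^k in F becomes c·x^i·y^j·1^k = c·x^i·y^j.
Substituting Z = 1: F(X, Y, 1) = x**3 - 2*x**2*y + 2*x**2 + 3*x*y**2 + 3*y**3 - 2*y**2 + y + 1.
Note: deg(f) ≤ deg(F) = 3; strict inequality happens when F is divisible by Z (lost terms).


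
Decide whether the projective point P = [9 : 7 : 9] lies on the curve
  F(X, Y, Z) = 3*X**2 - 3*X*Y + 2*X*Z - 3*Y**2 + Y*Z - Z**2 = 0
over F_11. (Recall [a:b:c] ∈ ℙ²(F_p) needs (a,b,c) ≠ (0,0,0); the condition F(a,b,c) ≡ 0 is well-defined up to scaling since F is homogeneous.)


F(9,7,9) ≡ 7 (mod 11); P is NOT on the curve.

Evaluate F(9, 7, 9) term-by-term (mod 11).
  3*X**2 ↦ 3·81·1·1 = 243
  -3*X*Y ↦ -3·9·7·1 = -189
  2*X*Z ↦ 2·9·1·9 = 162
  -3*Y**2 ↦ -3·1·49·1 = -147
  Y*Z ↦ 1·1·7·9 = 63
  -Z**2 ↦ -1·1·1·81 = -81
Sum: F(9, 7, 9) = (243) + (-189) + (162) + (-147) + (63) + (-81) = 51.
Reducing mod 11: 51 ≡ 7 (mod 11).
Since F(a, b, c) ≡ 7 ≠ 0 (mod 11), P does NOT lie on the curve.


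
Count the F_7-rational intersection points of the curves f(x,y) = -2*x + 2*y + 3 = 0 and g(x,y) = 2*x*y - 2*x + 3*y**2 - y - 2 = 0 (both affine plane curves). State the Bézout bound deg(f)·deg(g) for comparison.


Common zeros: {(4, 6), (6, 1)}; count = 2; Bézout bound = 2.

deg(f) = 1, deg(g) = 2, so Bézout bound = 2.
Scan x ∈ F_7. For each x, list the y ∈ F_7 with f(x, y) ≡ 0 and those with g(x, y) ≡ 0 (mod 7); the common zeros in that column are the intersection.
  x = 0: f ≡ 0 at y ∈ {2}; g ≡ 0 at y ∈ {1, 4}; common: ∅.
  x = 1: f ≡ 0 at y ∈ {3}; g ≡ 0 at y ∈ {1}; common: ∅.
  x = 2: f ≡ 0 at y ∈ {4}; g ≡ 0 at y ∈ {1, 5}; common: ∅.
  x = 3: f ≡ 0 at y ∈ {5}; g ≡ 0 at y ∈ {1, 2}; common: ∅.
  x = 4: f ≡ 0 at y ∈ {6}; g ≡ 0 at y ∈ {1, 6}; common: {6}.
  x = 5: f ≡ 0 at y ∈ {0}; g ≡ 0 at y ∈ {1, 3}; common: ∅.
  x = 6: f ≡ 0 at y ∈ {1}; g ≡ 0 at y ∈ {0, 1}; common: {1}.
Collecting: common zeros = {(4, 6), (6, 1)}, so the count is 2.
Comparison with the Bézout bound: 2 ≤ 2 = deg(f)·deg(g), as expected for curves with no common component (the bound is attained).


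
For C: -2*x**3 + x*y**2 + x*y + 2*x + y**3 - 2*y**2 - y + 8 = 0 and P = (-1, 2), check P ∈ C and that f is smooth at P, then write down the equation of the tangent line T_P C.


Tangent line at P: 2*x - 2*y + 6 = 0.

Step 1: f(-1, 2) = 0, so P lies on C.
Step 2: partial derivatives
  f_x(x, y) = -6*x**2 + y**2 + y + 2, f_y(x, y) = 2*x*y + x + 3*y**2 - 4*y - 1.
  f_x(P) = 2, f_y(P) = -2 (gradient nonzero, so P is smooth).
Step 3: tangent line at P: 2·(x − -1) + -2·(y − 2) = 0.
Expanding: 2*x - 2*y + 6 = 0.


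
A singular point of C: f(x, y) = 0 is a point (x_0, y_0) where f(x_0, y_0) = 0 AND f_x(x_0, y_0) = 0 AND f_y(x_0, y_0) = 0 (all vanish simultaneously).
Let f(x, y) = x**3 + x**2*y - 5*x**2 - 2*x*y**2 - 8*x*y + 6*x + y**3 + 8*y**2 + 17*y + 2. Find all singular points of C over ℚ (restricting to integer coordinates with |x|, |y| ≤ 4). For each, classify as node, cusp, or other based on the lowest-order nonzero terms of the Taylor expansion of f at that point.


Singular points: {(2, -1)}; classification: cusp.

Compute partial derivatives:
  f_x = 3*x**2 + 2*x*y - 10*x - 2*y**2 - 8*y + 6.
  f_y = x**2 - 4*x*y - 8*x + 3*y**2 + 16*y + 17.
Scan x_0 ∈ {−4, ..., 4}. For each x_0, f_y(x_0, y) is a polynomial in y; find its integer roots y ∈ {−4, ..., 4}, then test f_x and f at those candidates.
  x = -4: f_y(-4, y) = 3*y**2 + 32*y + 65; no integer root y with |y| ≤ 4.
  x = -3: f_y(-3, y) = 3*y**2 + 28*y + 50; no integer root y with |y| ≤ 4.
  x = -2: f_y(-2, y) = 3*y**2 + 24*y + 37; no integer root y with |y| ≤ 4.
  x = -1: f_y(-1, y) = 3*y**2 + 20*y + 26; no integer root y with |y| ≤ 4.
  x = 0: f_y(0, y) = 3*y**2 + 16*y + 17; no integer root y with |y| ≤ 4.
  x = 1: f_y(1, y) = 3*y**2 + 12*y + 10; no integer root y with |y| ≤ 4.
  x = 2: f_y(2, y) = 3*y**2 + 8*y + 5; vanishes at y ∈ {-1}. (2, -1): f_x = 0, f = 0 — SINGULAR.
  x = 3: f_y(3, y) = 3*y**2 + 4*y + 2; no integer root y with |y| ≤ 4.
  x = 4: f_y(4, y) = 3*y**2 + 1; no integer root y with |y| ≤ 4.
Only singular point on the grid: (2, -1).
Classify: substitute x = 2 + u, y = -1 + v and expand: f = u**3 + u**2*v - 2*u*v**2 + v**3 + v**2.
No constant or linear terms (consistent with a singular point). Quadratic part: v**2. Cubic part: u**3 + u**2*v - 2*u*v**2 + v**3.
The quadratic part v**2 is a perfect square, so there is a single (double) tangent line v = 0, i.e. y = -1. Restricting the cubic part to that line (v = 0) leaves u**3 ≠ 0, so f is not divisible by v and the branch is v² ≈ -u**3 to lowest order — this is a cusp.
Classification: cusp.


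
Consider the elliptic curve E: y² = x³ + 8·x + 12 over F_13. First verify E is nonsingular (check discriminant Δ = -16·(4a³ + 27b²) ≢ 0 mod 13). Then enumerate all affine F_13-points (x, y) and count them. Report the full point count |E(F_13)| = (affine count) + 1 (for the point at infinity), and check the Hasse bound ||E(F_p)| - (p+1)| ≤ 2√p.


Affine points = {(0, 5), (0, 8), (2, 6), (2, 7), (4, 2), (4, 11), (6, 4), (6, 9), (8, 4), (8, 9), (10, 0), (11, 1), (11, 12), (12, 4), (12, 9)}; affine count = 15; |E(F_13)| = 16.

Discriminant check: Δ ∝ 4a³ + 27b² = 4·8³ + 27·12² = 4·512 + 27·144 ≡ 8 (mod 13). Nonzero ⇒ E is nonsingular.
For each x ∈ F_13, compute rhs = x³ + 8·x + 12 mod 13, then count y ∈ F_13 with y² ≡ rhs.
  x = 0: rhs = 12, matching y values: 5, 8 (2 points).
  x = 1: rhs = 8, matching y values: none (0 points).
  x = 2: rhs = 10, matching y values: 6, 7 (2 points).
  x = 3: rhs = 11, matching y values: none (0 points).
  x = 4: rhs = 4, matching y values: 2, 11 (2 points).
  x = 5: rhs = 8, matching y values: none (0 points).
  x = 6: rhs = 3, matching y values: 4, 9 (2 points).
  x = 7: rhs = 8, matching y values: none (0 points).
  x = 8: rhs = 3, matching y values: 4, 9 (2 points).
  x = 9: rhs = 7, matching y values: none (0 points).
  x = 10: rhs = 0, matching y values: 0 (1 points).
  x = 11: rhs = 1, matching y values: 1, 12 (2 points).
  x = 12: rhs = 3, matching y values: 4, 9 (2 points).
Total affine count: 15.
Full point count |E(F_13)| = 15 + 1 = 16.
Hasse bound: |16 − (13+1)| = |2| = 2 ≤ 2√13 ≈ 7.2111 ✓.


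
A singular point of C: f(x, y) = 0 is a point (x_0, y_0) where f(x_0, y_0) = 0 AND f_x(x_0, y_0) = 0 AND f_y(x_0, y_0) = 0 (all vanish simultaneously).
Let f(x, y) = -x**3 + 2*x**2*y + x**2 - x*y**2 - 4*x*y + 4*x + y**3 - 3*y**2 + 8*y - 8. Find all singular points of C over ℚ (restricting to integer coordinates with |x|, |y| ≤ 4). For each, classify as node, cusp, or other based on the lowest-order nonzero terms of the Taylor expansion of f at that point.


Singular points: {(2, 2)}; classification: node.

Compute partial derivatives:
  f_x = -3*x**2 + 4*x*y + 2*x - y**2 - 4*y + 4.
  f_y = 2*x**2 - 2*x*y - 4*x + 3*y**2 - 6*y + 8.
Scan x_0 ∈ {−4, ..., 4}. For each x_0, f_y(x_0, y) is a polynomial in y; find its integer roots y ∈ {−4, ..., 4}, then test f_x and f at those candidates.
  x = -4: f_y(-4, y) = 3*y**2 + 2*y + 56; no integer root y with |y| ≤ 4.
  x = -3: f_y(-3, y) = 3*y**2 + 38; no integer root y with |y| ≤ 4.
  x = -2: f_y(-2, y) = 3*y**2 - 2*y + 24; no integer root y with |y| ≤ 4.
  x = -1: f_y(-1, y) = 3*y**2 - 4*y + 14; no integer root y with |y| ≤ 4.
  x = 0: f_y(0, y) = 3*y**2 - 6*y + 8; no integer root y with |y| ≤ 4.
  x = 1: f_y(1, y) = 3*y**2 - 8*y + 6; no integer root y with |y| ≤ 4.
  x = 2: f_y(2, y) = 3*y**2 - 10*y + 8; vanishes at y ∈ {2}. (2, 2): f_x = 0, f = 0 — SINGULAR.
  x = 3: f_y(3, y) = 3*y**2 - 12*y + 14; no integer root y with |y| ≤ 4.
  x = 4: f_y(4, y) = 3*y**2 - 14*y + 24; no integer root y with |y| ≤ 4.
Only singular point on the grid: (2, 2).
Classify: substitute x = 2 + u, y = 2 + v and expand: f = -u**3 + 2*u**2*v - u**2 - u*v**2 + v**3 + v**2.
No constant or linear terms (consistent with a singular point). Quadratic part: -u**2 + v**2. Cubic part: -u**3 + 2*u**2*v - u*v**2 + v**3.
The quadratic part v**2 - u**2 = (v − u)(v + u) splits into two distinct linear factors, so there are two distinct tangent lines y − 2 = ±(x − 2) — this is a node (ordinary double point).
Classification: node.


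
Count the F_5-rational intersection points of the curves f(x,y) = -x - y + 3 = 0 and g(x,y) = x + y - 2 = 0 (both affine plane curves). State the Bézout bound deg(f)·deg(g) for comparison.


Common zeros: ∅; count = 0; Bézout bound = 1.

deg(f) = 1, deg(g) = 1, so Bézout bound = 1.
Scan x ∈ F_5. For each x, list the y ∈ F_5 with f(x, y) ≡ 0 and those with g(x, y) ≡ 0 (mod 5); the common zeros in that column are the intersection.
  x = 0: f ≡ 0 at y ∈ {3}; g ≡ 0 at y ∈ {2}; common: ∅.
  x = 1: f ≡ 0 at y ∈ {2}; g ≡ 0 at y ∈ {1}; common: ∅.
  x = 2: f ≡ 0 at y ∈ {1}; g ≡ 0 at y ∈ {0}; common: ∅.
  x = 3: f ≡ 0 at y ∈ {0}; g ≡ 0 at y ∈ {4}; common: ∅.
  x = 4: f ≡ 0 at y ∈ {4}; g ≡ 0 at y ∈ {3}; common: ∅.
Collecting: common zeros = ∅, so the count is 0.
Comparison with the Bézout bound: 0 ≤ 1 = deg(f)·deg(g), as expected for curves with no common component (the affine F_5-count falls short of the bound because intersections may lie at infinity, over extension fields, or carry multiplicity).


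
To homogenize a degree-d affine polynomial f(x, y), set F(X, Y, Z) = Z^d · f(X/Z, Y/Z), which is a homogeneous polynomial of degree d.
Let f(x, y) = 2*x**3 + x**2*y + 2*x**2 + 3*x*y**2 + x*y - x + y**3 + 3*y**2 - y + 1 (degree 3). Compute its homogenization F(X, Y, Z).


F(X, Y, Z) = 2*X**3 + X**2*Y + 2*X**2*Z + 3*X*Y**2 + X*Y*Z - X*Z**2 + Y**3 + 3*Y**2*Z - Y*Z**2 + Z**3

deg(f) = 3.
Substitute x = X/Z, y = Y/Z into f, then multiply by Z^3.
  monomial 2·x^3·y^0 ↦ 2·X^3·Y^0·Z^0.
  monomial 1·x^2·y^1 ↦ 1·X^2·Y^1·Z^0.
  monomial 2·x^2·y^0 ↦ 2·X^2·Y^0·Z^1.
  monomial 3·x^1·y^2 ↦ 3·X^1·Y^2·Z^0.
  monomial 1·x^1·y^1 ↦ 1·X^1·Y^1·Z^1.
  monomial -1·x^1·y^0 ↦ -1·X^1·Y^0·Z^2.
  monomial 1·x^0·y^3 ↦ 1·X^0·Y^3·Z^0.
  monomial 3·x^0·y^2 ↦ 3·X^0·Y^2·Z^1.
  monomial -1·x^0·y^1 ↦ -1·X^0·Y^1·Z^2.
  monomial 1·x^0·y^0 ↦ 1·X^0·Y^0·Z^3.
Collecting: F(X, Y, Z) = 2*X**3 + X**2*Y + 2*X**2*Z + 3*X*Y**2 + X*Y*Z - X*Z**2 + Y**3 + 3*Y**2*Z - Y*Z**2 + Z**3.


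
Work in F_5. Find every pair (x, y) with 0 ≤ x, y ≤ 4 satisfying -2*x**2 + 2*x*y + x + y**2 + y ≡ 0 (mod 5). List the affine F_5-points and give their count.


Affine F_5-points: {(0, 0), (0, 4), (2, 1), (2, 4), (3, 0), (3, 3)}; count = 6.

For each of the 25 pairs (x, y) ∈ F_5², evaluate f(x, y) mod 5. Record the zeros.
  x = 0: [0↦0, 1↦2, 2↦1, 3↦2, 4↦0]  zeros at y ∈ {0, 4}
  x = 1: [0↦4, 1↦3, 2↦4, 3↦2, 4↦2]  zeros at y ∈ ∅
  x = 2: [0↦4, 1↦0, 2↦3, 3↦3, 4↦0]  zeros at y ∈ {1, 4}
  x = 3: [0↦0, 1↦3, 2↦3, 3↦0, 4↦4]  zeros at y ∈ {0, 3}
  x = 4: [0↦2, 1↦2, 2↦4, 3↦3, 4↦4]  zeros at y ∈ ∅
Collecting zeros: affine points = {(0, 0), (0, 4), (2, 1), (2, 4), (3, 0), (3, 3)}.
Total count |C(F_5)_aff| = 6.


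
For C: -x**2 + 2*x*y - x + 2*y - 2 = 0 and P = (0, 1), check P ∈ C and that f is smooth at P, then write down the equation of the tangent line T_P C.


Tangent line at P: x + 2*y - 2 = 0.

Step 1: f(0, 1) = 0, so P lies on C.
Step 2: partial derivatives
  f_x(x, y) = -2*x + 2*y - 1, f_y(x, y) = 2*x + 2.
  f_x(P) = 1, f_y(P) = 2 (gradient nonzero, so P is smooth).
Step 3: tangent line at P: 1·(x − 0) + 2·(y − 1) = 0.
Expanding: x + 2*y - 2 = 0.


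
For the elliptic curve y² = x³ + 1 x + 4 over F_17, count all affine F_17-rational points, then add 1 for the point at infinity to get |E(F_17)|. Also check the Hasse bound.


Affine points = {(0, 2), (0, 15), (3, 0), (4, 2), (4, 15), (5, 7), (5, 10), (13, 2), (13, 15), (14, 5), (14, 12), (16, 6), (16, 11)}; affine count = 13; |E(F_17)| = 14.

Discriminant check: Δ ∝ 4a³ + 27b² = 4·1³ + 27·4² = 4·1 + 27·16 ≡ 11 (mod 17). Nonzero ⇒ E is nonsingular.
For each x ∈ F_17, compute rhs = x³ + 1·x + 4 mod 17, then count y ∈ F_17 with y² ≡ rhs.
  x = 0: rhs = 4, matching y values: 2, 15 (2 points).
  x = 1: rhs = 6, matching y values: none (0 points).
  x = 2: rhs = 14, matching y values: none (0 points).
  x = 3: rhs = 0, matching y values: 0 (1 points).
  x = 4: rhs = 4, matching y values: 2, 15 (2 points).
  x = 5: rhs = 15, matching y values: 7, 10 (2 points).
  x = 6: rhs = 5, matching y values: none (0 points).
  x = 7: rhs = 14, matching y values: none (0 points).
  x = 8: rhs = 14, matching y values: none (0 points).
  x = 9: rhs = 11, matching y values: none (0 points).
  x = 10: rhs = 11, matching y values: none (0 points).
  x = 11: rhs = 3, matching y values: none (0 points).
  x = 12: rhs = 10, matching y values: none (0 points).
  x = 13: rhs = 4, matching y values: 2, 15 (2 points).
  x = 14: rhs = 8, matching y values: 5, 12 (2 points).
  x = 15: rhs = 11, matching y values: none (0 points).
  x = 16: rhs = 2, matching y values: 6, 11 (2 points).
Total affine count: 13.
Full point count |E(F_17)| = 13 + 1 = 14.
Hasse bound: |14 − (17+1)| = |-4| = 4 ≤ 2√17 ≈ 8.2462 ✓.


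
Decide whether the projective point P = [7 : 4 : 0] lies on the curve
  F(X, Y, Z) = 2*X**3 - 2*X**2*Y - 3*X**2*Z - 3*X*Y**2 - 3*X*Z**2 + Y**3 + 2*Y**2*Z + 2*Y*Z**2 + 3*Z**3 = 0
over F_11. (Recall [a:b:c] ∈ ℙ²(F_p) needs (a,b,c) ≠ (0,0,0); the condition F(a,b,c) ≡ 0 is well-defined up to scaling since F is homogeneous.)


F(7,4,0) ≡ 0 (mod 11); P is on the curve.

Evaluate F(7, 4, 0) term-by-term (mod 11).
  2*X**3 ↦ 2·343·1·1 = 686
  -2*X**2*Y ↦ -2·49·4·1 = -392
  -3*X**2*Z ↦ -3·49·1·0 = 0
  -3*X*Y**2 ↦ -3·7·16·1 = -336
  -3*X*Z**2 ↦ -3·7·1·0 = 0
  Y**3 ↦ 1·1·64·1 = 64
  2*Y**2*Z ↦ 2·1·16·0 = 0
  2*Y*Z**2 ↦ 2·1·4·0 = 0
  3*Z**3 ↦ 3·1·1·0 = 0
Sum: F(7, 4, 0) = (686) + (-392) + (0) + (-336) + (0) + (64) + (0) + (0) + (0) = 22.
Reducing mod 11: 22 ≡ 0 (mod 11).
Since F(a, b, c) ≡ 0 (mod 11), P lies on the curve.


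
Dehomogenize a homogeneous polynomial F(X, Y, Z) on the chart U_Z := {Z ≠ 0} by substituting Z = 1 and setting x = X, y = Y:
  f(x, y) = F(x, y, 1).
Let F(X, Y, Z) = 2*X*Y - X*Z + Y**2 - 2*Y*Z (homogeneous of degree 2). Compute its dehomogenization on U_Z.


f(x, y) = 2*x*y - x + y**2 - 2*y

On U_Z we set Z = 1. Each monomial c·X^i·Y^j·Z^k in F becomes c·x^i·y^j·1^k = c·x^i·y^j.
Substituting Z = 1: F(X, Y, 1) = 2*x*y - x + y**2 - 2*y.
Note: deg(f) ≤ deg(F) = 2; strict inequality happens when F is divisible by Z (lost terms).


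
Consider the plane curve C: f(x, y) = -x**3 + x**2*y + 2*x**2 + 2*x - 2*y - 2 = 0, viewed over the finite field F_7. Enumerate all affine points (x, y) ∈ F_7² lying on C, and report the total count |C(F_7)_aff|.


Affine F_7-points: {(0, 6), (1, 1), (2, 6), (5, 2), (6, 6)}; count = 5.

For each of the 49 pairs (x, y) ∈ F_7², evaluate f(x, y) mod 7. Record the zeros.
  x = 0: [0↦5, 1↦3, 2↦1, 3↦6, 4↦4, 5↦2, 6↦0]  zeros at y ∈ {6}
  x = 1: [0↦1, 1↦0, 2↦6, 3↦5, 4↦4, 5↦3, 6↦2]  zeros at y ∈ {1}
  x = 2: [0↦2, 1↦4, 2↦6, 3↦1, 4↦3, 5↦5, 6↦0]  zeros at y ∈ {6}
  x = 3: [0↦2, 1↦2, 2↦2, 3↦2, 4↦2, 5↦2, 6↦2]  zeros at y ∈ ∅
  x = 4: [0↦2, 1↦2, 2↦2, 3↦2, 4↦2, 5↦2, 6↦2]  zeros at y ∈ ∅
  x = 5: [0↦3, 1↦5, 2↦0, 3↦2, 4↦4, 5↦6, 6↦1]  zeros at y ∈ {2}
  x = 6: [0↦6, 1↦5, 2↦4, 3↦3, 4↦2, 5↦1, 6↦0]  zeros at y ∈ {6}
Collecting zeros: affine points = {(0, 6), (1, 1), (2, 6), (5, 2), (6, 6)}.
Total count |C(F_7)_aff| = 5.


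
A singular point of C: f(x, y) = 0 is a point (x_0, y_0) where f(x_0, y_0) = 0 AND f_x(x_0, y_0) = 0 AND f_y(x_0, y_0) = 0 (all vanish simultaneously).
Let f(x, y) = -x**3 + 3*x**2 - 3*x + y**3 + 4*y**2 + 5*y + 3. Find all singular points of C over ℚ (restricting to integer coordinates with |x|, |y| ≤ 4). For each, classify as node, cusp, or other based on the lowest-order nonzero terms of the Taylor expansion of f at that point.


Singular points: {(1, -1)}; classification: cusp.

Compute partial derivatives:
  f_x = -3*x**2 + 6*x - 3.
  f_y = 3*y**2 + 8*y + 5.
Scan x_0 ∈ {−4, ..., 4}. For each x_0, f_y(x_0, y) is a polynomial in y; find its integer roots y ∈ {−4, ..., 4}, then test f_x and f at those candidates.
  x = -4: f_y(-4, y) = 3*y**2 + 8*y + 5; vanishes at y ∈ {-1}. (-4, -1): f_x = -75 ≠ 0.
  x = -3: f_y(-3, y) = 3*y**2 + 8*y + 5; vanishes at y ∈ {-1}. (-3, -1): f_x = -48 ≠ 0.
  x = -2: f_y(-2, y) = 3*y**2 + 8*y + 5; vanishes at y ∈ {-1}. (-2, -1): f_x = -27 ≠ 0.
  x = -1: f_y(-1, y) = 3*y**2 + 8*y + 5; vanishes at y ∈ {-1}. (-1, -1): f_x = -12 ≠ 0.
  x = 0: f_y(0, y) = 3*y**2 + 8*y + 5; vanishes at y ∈ {-1}. (0, -1): f_x = -3 ≠ 0.
  x = 1: f_y(1, y) = 3*y**2 + 8*y + 5; vanishes at y ∈ {-1}. (1, -1): f_x = 0, f = 0 — SINGULAR.
  x = 2: f_y(2, y) = 3*y**2 + 8*y + 5; vanishes at y ∈ {-1}. (2, -1): f_x = -3 ≠ 0.
  x = 3: f_y(3, y) = 3*y**2 + 8*y + 5; vanishes at y ∈ {-1}. (3, -1): f_x = -12 ≠ 0.
  x = 4: f_y(4, y) = 3*y**2 + 8*y + 5; vanishes at y ∈ {-1}. (4, -1): f_x = -27 ≠ 0.
Only singular point on the grid: (1, -1).
Classify: substitute x = 1 + u, y = -1 + v and expand: f = -u**3 + v**3 + v**2.
No constant or linear terms (consistent with a singular point). Quadratic part: v**2. Cubic part: -u**3 + v**3.
The quadratic part v**2 is a perfect square, so there is a single (double) tangent line v = 0, i.e. y = -1. Restricting the cubic part to that line (v = 0) leaves -u**3 ≠ 0, so f is not divisible by v and the branch is v² ≈ u**3 to lowest order — this is a cusp.
Classification: cusp.


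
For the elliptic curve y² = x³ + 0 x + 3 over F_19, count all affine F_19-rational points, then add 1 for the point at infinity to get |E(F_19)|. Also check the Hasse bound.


Affine points = {(1, 2), (1, 17), (2, 7), (2, 12), (3, 7), (3, 12), (7, 2), (7, 17), (11, 2), (11, 17), (14, 7), (14, 12)}; affine count = 12; |E(F_19)| = 13.

Discriminant check: Δ ∝ 4a³ + 27b² = 4·0³ + 27·3² = 4·0 + 27·9 ≡ 15 (mod 19). Nonzero ⇒ E is nonsingular.
For each x ∈ F_19, compute rhs = x³ + 0·x + 3 mod 19, then count y ∈ F_19 with y² ≡ rhs.
  x = 0: rhs = 3, matching y values: none (0 points).
  x = 1: rhs = 4, matching y values: 2, 17 (2 points).
  x = 2: rhs = 11, matching y values: 7, 12 (2 points).
  x = 3: rhs = 11, matching y values: 7, 12 (2 points).
  x = 4: rhs = 10, matching y values: none (0 points).
  x = 5: rhs = 14, matching y values: none (0 points).
  x = 6: rhs = 10, matching y values: none (0 points).
  x = 7: rhs = 4, matching y values: 2, 17 (2 points).
  x = 8: rhs = 2, matching y values: none (0 points).
  x = 9: rhs = 10, matching y values: none (0 points).
  x = 10: rhs = 15, matching y values: none (0 points).
  x = 11: rhs = 4, matching y values: 2, 17 (2 points).
  x = 12: rhs = 2, matching y values: none (0 points).
  x = 13: rhs = 15, matching y values: none (0 points).
  x = 14: rhs = 11, matching y values: 7, 12 (2 points).
  x = 15: rhs = 15, matching y values: none (0 points).
  x = 16: rhs = 14, matching y values: none (0 points).
  x = 17: rhs = 14, matching y values: none (0 points).
  x = 18: rhs = 2, matching y values: none (0 points).
Total affine count: 12.
Full point count |E(F_19)| = 12 + 1 = 13.
Hasse bound: |13 − (19+1)| = |-7| = 7 ≤ 2√19 ≈ 8.7178 ✓.
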